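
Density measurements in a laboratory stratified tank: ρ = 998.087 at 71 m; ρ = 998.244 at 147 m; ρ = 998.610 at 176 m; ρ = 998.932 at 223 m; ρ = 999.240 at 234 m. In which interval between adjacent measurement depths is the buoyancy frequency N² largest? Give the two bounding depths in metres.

223–234 m

Compute the density gradient over each adjacent pair:
  71–147 m: Δρ/Δz = 0.157/76 = 2.1 × 10⁻³ kg m⁻⁴
  147–176 m: Δρ/Δz = 0.366/29 = 0.013 kg m⁻⁴
  176–223 m: Δρ/Δz = 0.322/47 = 6.9 × 10⁻³ kg m⁻⁴
  223–234 m: Δρ/Δz = 0.308/11 = 0.028 kg m⁻⁴
The largest gradient is in the 223–234 m interval — the pycnocline.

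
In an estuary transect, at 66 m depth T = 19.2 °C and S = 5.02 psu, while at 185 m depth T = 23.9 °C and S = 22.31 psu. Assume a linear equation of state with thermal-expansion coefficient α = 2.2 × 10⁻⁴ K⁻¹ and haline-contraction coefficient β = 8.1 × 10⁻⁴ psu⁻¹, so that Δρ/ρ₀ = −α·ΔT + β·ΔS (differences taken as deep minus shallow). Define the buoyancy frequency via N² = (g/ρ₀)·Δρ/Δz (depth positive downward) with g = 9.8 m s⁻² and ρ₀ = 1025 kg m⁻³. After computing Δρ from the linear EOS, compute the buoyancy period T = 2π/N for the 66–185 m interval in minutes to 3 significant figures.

3.20 min

ΔT = +4.7 K, ΔS = +17.29 psu (deep − shallow).
Δρ/ρ₀ = −αΔT + βΔS = -1.034 × 10⁻³ + 0.0140049 = 0.0129709, so Δρ ≈ 13.30 kg m⁻³.
N² = (g/ρ₀)·Δρ/Δz = g·(Δρ/ρ₀)/Δz = 9.8 × 0.0129709 / 119 = 1.0682 × 10⁻³ s⁻².
N = √(1.0682 × 10⁻³) = 0.032683 rad s⁻¹ → T = 2π/N = 192.25 s = 3.2042 min ≈ 3.20 min.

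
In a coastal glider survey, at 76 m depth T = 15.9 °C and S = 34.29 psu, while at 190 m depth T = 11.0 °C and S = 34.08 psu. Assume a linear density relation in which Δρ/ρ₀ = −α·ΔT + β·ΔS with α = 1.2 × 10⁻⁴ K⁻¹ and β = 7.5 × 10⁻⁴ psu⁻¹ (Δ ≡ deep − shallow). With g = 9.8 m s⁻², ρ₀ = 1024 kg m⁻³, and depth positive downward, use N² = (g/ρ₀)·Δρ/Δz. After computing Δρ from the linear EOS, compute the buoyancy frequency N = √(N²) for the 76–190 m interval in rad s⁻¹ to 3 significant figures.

6.08 × 10⁻³ rad s⁻¹

ΔT = -4.9 K, ΔS = -0.21 psu (deep − shallow).
Δρ/ρ₀ = −αΔT + βΔS = 5.88 × 10⁻⁴ − 1.575 × 10⁻⁴ = 4.305 × 10⁻⁴, so Δρ ≈ 0.4408 kg m⁻³.
N² = (g/ρ₀)·Δρ/Δz = g·(Δρ/ρ₀)/Δz = 9.8 × 4.305 × 10⁻⁴ / 114 = 3.7008 × 10⁻⁵ s⁻².
N = √(3.7008 × 10⁻⁵) = 6.0834 × 10⁻³ rad s⁻¹ ≈ 6.08 × 10⁻³ rad s⁻¹.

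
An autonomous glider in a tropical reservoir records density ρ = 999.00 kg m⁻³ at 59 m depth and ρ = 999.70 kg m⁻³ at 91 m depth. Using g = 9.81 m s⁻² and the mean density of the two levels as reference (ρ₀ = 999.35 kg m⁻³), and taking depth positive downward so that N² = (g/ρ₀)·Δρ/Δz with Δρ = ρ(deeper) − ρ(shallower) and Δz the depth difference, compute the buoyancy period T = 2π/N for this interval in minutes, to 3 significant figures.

7.15 min

Δρ = 999.70 − 999.00 = 0.70 kg m⁻³ over Δz = 91 − 59 = 32 m.
N² = (9.81/999.35) × (0.70/32) = 2.1473 × 10⁻⁴ s⁻².
N = √(2.1473 × 10⁻⁴) = 0.014654 rad s⁻¹, so T = 2π/N = 428.77 s = 7.1462 min ≈ 7.15 min.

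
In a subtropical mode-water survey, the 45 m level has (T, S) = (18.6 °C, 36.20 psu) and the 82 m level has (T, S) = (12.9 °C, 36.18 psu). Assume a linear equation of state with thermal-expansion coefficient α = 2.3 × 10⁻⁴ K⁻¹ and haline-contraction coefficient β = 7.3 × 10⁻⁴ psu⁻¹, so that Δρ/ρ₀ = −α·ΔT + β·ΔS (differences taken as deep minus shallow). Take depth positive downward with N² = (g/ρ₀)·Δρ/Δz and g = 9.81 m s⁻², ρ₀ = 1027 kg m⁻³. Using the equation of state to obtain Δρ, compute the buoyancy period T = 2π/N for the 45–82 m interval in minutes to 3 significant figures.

5.65 min

ΔT = -5.7 K, ΔS = -0.02 psu (deep − shallow).
Δρ/ρ₀ = −αΔT + βΔS = 1.311 × 10⁻³ − 1.46 × 10⁻⁵ = 1.2964 × 10⁻³, so Δρ ≈ 1.331 kg m⁻³.
N² = (g/ρ₀)·Δρ/Δz = g·(Δρ/ρ₀)/Δz = 9.81 × 1.2964 × 10⁻³ / 37 = 3.4372 × 10⁻⁴ s⁻².
N = √(3.4372 × 10⁻⁴) = 0.018540 rad s⁻¹ → T = 2π/N = 338.90 s = 5.6483 min ≈ 5.65 min.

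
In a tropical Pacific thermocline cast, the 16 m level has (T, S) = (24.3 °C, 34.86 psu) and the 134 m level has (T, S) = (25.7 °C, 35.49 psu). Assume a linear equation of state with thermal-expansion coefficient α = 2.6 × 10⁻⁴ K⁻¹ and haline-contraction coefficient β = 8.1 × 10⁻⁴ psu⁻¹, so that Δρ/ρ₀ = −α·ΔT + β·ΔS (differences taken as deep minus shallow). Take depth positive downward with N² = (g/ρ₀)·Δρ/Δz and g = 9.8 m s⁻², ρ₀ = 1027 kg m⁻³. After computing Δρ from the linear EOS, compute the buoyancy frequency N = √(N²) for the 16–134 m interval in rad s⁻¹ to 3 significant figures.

ΔT = +1.4 K, ΔS = +0.63 psu (deep − shallow).
Δρ/ρ₀ = −αΔT + βΔS = -3.64 × 10⁻⁴ + 5.103 × 10⁻⁴ = 1.463 × 10⁻⁴, so Δρ ≈ 0.1503 kg m⁻³.
N² = (g/ρ₀)·Δρ/Δz = g·(Δρ/ρ₀)/Δz = 9.8 × 1.463 × 10⁻⁴ / 118 = 1.2150 × 10⁻⁵ s⁻².
N = √(1.2150 × 10⁻⁵) = 3.4857 × 10⁻³ rad s⁻¹ ≈ 3.49 × 10⁻³ rad s⁻¹.

3.49 × 10⁻³ rad s⁻¹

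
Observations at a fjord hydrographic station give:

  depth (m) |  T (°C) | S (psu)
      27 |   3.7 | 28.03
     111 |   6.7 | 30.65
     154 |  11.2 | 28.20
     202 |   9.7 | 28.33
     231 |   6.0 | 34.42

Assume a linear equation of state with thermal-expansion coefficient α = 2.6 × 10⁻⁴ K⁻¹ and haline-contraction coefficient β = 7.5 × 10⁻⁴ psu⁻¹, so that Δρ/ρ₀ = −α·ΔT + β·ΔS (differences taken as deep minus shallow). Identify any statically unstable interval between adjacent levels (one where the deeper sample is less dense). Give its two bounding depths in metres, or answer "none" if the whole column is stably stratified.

111–154 m

Evaluate Δρ/ρ₀ = −αΔT + βΔS across each adjacent pair:
  27–111 m: −αΔT+βΔS = −(2.6 × 10⁻⁴)(+3.0)+(7.5 × 10⁻⁴)(+2.62) = 1.2 × 10⁻³ → stable
  111–154 m: −αΔT+βΔS = −(2.6 × 10⁻⁴)(+4.5)+(7.5 × 10⁻⁴)(-2.45) = -3.0 × 10⁻³ → UNSTABLE
  154–202 m: −αΔT+βΔS = −(2.6 × 10⁻⁴)(-1.5)+(7.5 × 10⁻⁴)(+0.13) = 4.9 × 10⁻⁴ → stable
  202–231 m: −αΔT+βΔS = −(2.6 × 10⁻⁴)(-3.7)+(7.5 × 10⁻⁴)(+6.09) = 5.5 × 10⁻³ → stable
The 111–154 m interval has Δρ < 0: lighter water underlies denser water.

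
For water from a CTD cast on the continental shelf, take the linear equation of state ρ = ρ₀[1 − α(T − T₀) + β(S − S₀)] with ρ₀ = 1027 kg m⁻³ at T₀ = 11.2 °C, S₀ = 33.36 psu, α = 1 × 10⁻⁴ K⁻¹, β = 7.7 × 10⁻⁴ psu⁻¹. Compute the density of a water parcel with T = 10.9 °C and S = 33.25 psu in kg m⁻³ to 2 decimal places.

1026.94 kg m⁻³

T − T₀ = -0.3 K, S − S₀ = -0.11 psu.
Bracket = 1 − α·(-0.3) + β·(-0.11) = 1 + (-5.47 × 10⁻⁵) = 0.9999453.
ρ = 1027 × 0.9999453 = 1026.94 kg m⁻³.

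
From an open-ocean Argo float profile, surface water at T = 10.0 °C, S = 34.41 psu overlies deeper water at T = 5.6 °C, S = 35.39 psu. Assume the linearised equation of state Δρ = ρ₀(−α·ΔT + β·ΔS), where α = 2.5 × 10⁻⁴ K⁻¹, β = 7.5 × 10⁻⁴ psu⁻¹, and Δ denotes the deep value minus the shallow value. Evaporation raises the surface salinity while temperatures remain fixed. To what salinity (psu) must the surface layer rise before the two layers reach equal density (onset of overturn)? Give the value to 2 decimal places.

36.86 psu

Neutral buoyancy requires −α(T_deep − T_surf) + β(S_deep − S_surf′) = 0.
S_surf′ = S_deep − (α/β)·ΔT = 35.39 − (2.5 × 10⁻⁴/7.5 × 10⁻⁴)·(-4.4) = 36.8567 psu.
Increase required: 36.8567 − 34.41 = 2.4467 psu.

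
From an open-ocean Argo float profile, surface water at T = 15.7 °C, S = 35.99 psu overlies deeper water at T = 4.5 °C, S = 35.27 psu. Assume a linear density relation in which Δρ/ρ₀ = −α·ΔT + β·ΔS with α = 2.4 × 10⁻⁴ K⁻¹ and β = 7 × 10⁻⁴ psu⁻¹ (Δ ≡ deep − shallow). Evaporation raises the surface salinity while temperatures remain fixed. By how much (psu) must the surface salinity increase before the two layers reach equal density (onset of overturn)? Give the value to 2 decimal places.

Neutral buoyancy requires −α(T_deep − T_surf) + β(S_deep − S_surf′) = 0.
S_surf′ = S_deep − (α/β)·ΔT = 35.27 − (2.4 × 10⁻⁴/7 × 10⁻⁴)·(-11.2) = 39.1100 psu.
Increase required: 39.1100 − 35.99 = 3.1200 psu.

3.12 psu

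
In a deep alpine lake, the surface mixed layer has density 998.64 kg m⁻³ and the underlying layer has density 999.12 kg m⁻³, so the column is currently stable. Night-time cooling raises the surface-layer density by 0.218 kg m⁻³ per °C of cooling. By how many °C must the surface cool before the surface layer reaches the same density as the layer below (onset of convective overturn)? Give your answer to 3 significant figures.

Density deficit of the surface layer: 999.12 − 998.64 = 0.48 kg m⁻³.
Required change = 0.48 / 0.218 = 2.20 °C.

2.20 °C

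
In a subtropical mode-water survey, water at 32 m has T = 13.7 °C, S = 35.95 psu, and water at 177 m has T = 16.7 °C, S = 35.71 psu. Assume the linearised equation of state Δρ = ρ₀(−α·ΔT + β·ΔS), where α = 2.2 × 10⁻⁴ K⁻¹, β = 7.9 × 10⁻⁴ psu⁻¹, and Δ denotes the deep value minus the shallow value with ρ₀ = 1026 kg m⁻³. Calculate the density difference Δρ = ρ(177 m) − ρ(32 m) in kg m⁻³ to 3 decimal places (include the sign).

-0.872 kg m⁻³

ΔT = +3.0 K, ΔS = -0.24 psu (deep − shallow).
Δρ/ρ₀ = −(2.2 × 10⁻⁴)(+3.0) + (7.9 × 10⁻⁴)(-0.24) = -8.496 × 10⁻⁴.
Δρ = 1026 × (-8.496 × 10⁻⁴) = -0.872 kg m⁻³.
Negative Δρ: lighter below, statically unstable.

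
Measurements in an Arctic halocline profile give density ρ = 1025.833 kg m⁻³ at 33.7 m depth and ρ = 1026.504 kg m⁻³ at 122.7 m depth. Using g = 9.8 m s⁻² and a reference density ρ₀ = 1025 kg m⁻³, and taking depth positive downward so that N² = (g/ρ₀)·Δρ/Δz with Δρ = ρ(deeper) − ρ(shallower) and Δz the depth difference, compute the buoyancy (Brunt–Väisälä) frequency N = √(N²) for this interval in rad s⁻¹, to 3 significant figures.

Δρ = 1026.504 − 1025.833 = 0.671 kg m⁻³ over Δz = 122.7 − 33.7 = 89 m.
N² = (9.8/1025) × (0.671/89) = 7.2083 × 10⁻⁵ s⁻².
N = √(7.2083 × 10⁻⁵) = 8.4902 × 10⁻³ rad s⁻¹ ≈ 8.49 × 10⁻³ rad s⁻¹.

8.49 × 10⁻³ rad s⁻¹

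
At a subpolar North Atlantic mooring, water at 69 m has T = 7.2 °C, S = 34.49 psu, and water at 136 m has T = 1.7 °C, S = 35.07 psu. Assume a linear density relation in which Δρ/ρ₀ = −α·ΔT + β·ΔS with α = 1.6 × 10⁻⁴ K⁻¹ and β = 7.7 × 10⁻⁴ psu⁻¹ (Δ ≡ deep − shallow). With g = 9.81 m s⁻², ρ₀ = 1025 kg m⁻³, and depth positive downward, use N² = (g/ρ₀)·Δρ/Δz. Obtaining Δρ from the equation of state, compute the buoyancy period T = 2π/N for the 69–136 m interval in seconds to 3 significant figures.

ΔT = -5.5 K, ΔS = +0.58 psu (deep − shallow).
Δρ/ρ₀ = −αΔT + βΔS = 8.80 × 10⁻⁴ + 4.466 × 10⁻⁴ = 1.3266 × 10⁻³, so Δρ ≈ 1.360 kg m⁻³.
N² = (g/ρ₀)·Δρ/Δz = g·(Δρ/ρ₀)/Δz = 9.81 × 1.3266 × 10⁻³ / 67 = 1.9424 × 10⁻⁴ s⁻².
N = √(1.9424 × 10⁻⁴) = 0.013937 rad s⁻¹ → T = 2π/N = 450.83 s ≈ 451 s.

451 s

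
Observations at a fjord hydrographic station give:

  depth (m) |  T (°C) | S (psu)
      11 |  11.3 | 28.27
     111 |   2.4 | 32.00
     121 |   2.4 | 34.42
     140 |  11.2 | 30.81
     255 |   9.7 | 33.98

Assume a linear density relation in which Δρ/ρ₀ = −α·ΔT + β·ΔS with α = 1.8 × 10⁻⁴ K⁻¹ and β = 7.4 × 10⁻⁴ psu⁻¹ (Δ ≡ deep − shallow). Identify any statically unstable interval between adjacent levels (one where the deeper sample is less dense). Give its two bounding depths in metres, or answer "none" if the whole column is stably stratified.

121–140 m

Evaluate Δρ/ρ₀ = −αΔT + βΔS across each adjacent pair:
  11–111 m: −αΔT+βΔS = −(1.8 × 10⁻⁴)(-8.9)+(7.4 × 10⁻⁴)(+3.73) = 4.4 × 10⁻³ → stable
  111–121 m: −αΔT+βΔS = −(1.8 × 10⁻⁴)(+0.0)+(7.4 × 10⁻⁴)(+2.42) = 1.8 × 10⁻³ → stable
  121–140 m: −αΔT+βΔS = −(1.8 × 10⁻⁴)(+8.8)+(7.4 × 10⁻⁴)(-3.61) = -4.3 × 10⁻³ → UNSTABLE
  140–255 m: −αΔT+βΔS = −(1.8 × 10⁻⁴)(-1.5)+(7.4 × 10⁻⁴)(+3.17) = 2.6 × 10⁻³ → stable
The 121–140 m interval has Δρ < 0: lighter water underlies denser water.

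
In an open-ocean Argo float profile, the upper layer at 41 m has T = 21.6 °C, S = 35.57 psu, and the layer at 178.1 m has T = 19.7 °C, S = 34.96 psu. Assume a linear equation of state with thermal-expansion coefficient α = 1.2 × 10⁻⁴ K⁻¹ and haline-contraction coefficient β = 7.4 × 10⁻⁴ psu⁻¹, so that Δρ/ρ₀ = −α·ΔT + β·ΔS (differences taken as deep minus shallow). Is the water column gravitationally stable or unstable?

unstable

ΔT = 19.7 − 21.6 = -1.9 K and ΔS = 34.96 − 35.57 = -0.61 psu (deep − shallow).
−αΔT = 2.28 × 10⁻⁴; βΔS = -4.514 × 10⁻⁴; sum Δρ/ρ₀ = -2.234 × 10⁻⁴.
Δρ/ρ₀ < 0, so Δρ < 0: deeper water is lighter → statically unstable; the column would overturn.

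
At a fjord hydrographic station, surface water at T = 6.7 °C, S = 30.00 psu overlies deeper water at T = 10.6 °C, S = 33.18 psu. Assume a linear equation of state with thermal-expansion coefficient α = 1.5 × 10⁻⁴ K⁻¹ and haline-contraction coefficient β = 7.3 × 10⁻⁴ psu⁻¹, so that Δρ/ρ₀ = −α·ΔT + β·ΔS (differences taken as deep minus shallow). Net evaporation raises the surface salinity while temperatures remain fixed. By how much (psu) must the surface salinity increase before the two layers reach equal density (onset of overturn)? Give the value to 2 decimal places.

2.38 psu

Neutral buoyancy requires −α(T_deep − T_surf) + β(S_deep − S_surf′) = 0.
S_surf′ = S_deep − (α/β)·ΔT = 33.18 − (1.5 × 10⁻⁴/7.3 × 10⁻⁴)·(+3.9) = 32.3786 psu.
Increase required: 32.3786 − 30.00 = 2.3786 psu.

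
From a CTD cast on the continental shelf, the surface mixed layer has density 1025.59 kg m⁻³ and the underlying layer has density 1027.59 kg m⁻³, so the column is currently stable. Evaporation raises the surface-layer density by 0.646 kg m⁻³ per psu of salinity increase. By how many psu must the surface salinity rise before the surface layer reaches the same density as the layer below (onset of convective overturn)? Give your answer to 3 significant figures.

3.10 psu

Density deficit of the surface layer: 1027.59 − 1025.59 = 2.0 kg m⁻³.
Required change = 2.0 / 0.646 = 3.10 psu.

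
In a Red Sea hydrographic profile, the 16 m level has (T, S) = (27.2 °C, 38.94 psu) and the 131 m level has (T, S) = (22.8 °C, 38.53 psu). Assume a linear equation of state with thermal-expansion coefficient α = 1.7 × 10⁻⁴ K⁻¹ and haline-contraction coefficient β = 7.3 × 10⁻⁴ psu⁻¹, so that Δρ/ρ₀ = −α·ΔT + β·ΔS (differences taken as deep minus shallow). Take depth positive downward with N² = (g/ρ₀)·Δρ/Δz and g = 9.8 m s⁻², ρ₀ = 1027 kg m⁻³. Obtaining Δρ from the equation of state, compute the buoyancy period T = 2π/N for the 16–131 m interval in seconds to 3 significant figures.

1.02 × 10³ s

ΔT = -4.4 K, ΔS = -0.41 psu (deep − shallow).
Δρ/ρ₀ = −αΔT + βΔS = 7.48 × 10⁻⁴ − 2.993 × 10⁻⁴ = 4.487 × 10⁻⁴, so Δρ ≈ 0.4608 kg m⁻³.
N² = (g/ρ₀)·Δρ/Δz = g·(Δρ/ρ₀)/Δz = 9.8 × 4.487 × 10⁻⁴ / 115 = 3.8237 × 10⁻⁵ s⁻².
N = √(3.8237 × 10⁻⁵) = 6.1836 × 10⁻³ rad s⁻¹ → T = 2π/N = 1.0161 × 10³ s ≈ 1.02 × 10³ s.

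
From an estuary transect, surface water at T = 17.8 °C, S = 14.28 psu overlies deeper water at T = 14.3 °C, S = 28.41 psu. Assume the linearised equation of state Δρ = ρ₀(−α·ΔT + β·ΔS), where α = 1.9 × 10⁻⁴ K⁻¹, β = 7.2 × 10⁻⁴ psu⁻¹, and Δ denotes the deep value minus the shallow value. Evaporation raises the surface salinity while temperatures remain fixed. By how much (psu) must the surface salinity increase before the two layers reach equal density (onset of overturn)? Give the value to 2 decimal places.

15.05 psu

Neutral buoyancy requires −α(T_deep − T_surf) + β(S_deep − S_surf′) = 0.
S_surf′ = S_deep − (α/β)·ΔT = 28.41 − (1.9 × 10⁻⁴/7.2 × 10⁻⁴)·(-3.5) = 29.3336 psu.
Increase required: 29.3336 − 14.28 = 15.0536 psu.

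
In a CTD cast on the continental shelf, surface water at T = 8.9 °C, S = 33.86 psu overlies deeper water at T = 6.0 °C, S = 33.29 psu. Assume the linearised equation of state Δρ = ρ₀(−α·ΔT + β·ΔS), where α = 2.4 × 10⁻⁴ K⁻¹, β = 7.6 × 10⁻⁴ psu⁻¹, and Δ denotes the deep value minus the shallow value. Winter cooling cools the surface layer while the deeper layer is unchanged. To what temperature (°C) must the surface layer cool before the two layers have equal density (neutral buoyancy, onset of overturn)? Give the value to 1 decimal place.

Neutral buoyancy requires Δρ = 0, i.e. −α(T_deep − T_surf′) + β(S_deep − S_surf) = 0.
T_surf′ = T_deep − (β/α)·ΔS = 6.0 − (7.6 × 10⁻⁴/2.4 × 10⁻⁴)·(-0.57) = 7.805 °C.
Cooling required: 8.9 − (7.805) = 1.095 °C.

7.8 °C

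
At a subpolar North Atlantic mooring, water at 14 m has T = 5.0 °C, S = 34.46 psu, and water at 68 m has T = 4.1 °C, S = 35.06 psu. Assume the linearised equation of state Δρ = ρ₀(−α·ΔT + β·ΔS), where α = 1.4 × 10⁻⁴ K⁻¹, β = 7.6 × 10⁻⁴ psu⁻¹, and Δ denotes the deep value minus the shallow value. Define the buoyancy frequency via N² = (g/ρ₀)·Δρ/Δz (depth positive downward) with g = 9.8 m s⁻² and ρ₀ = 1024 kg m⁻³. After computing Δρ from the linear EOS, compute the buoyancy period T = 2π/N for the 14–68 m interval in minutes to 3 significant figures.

ΔT = -0.9 K, ΔS = +0.60 psu (deep − shallow).
Δρ/ρ₀ = −αΔT + βΔS = 1.26 × 10⁻⁴ + 4.56 × 10⁻⁴ = 5.82 × 10⁻⁴, so Δρ ≈ 0.5960 kg m⁻³.
N² = (g/ρ₀)·Δρ/Δz = g·(Δρ/ρ₀)/Δz = 9.8 × 5.82 × 10⁻⁴ / 54 = 1.0562 × 10⁻⁴ s⁻².
N = √(1.0562 × 10⁻⁴) = 0.010277 rad s⁻¹ → T = 2π/N = 611.38 s = 10.190 min ≈ 10.2 min.

10.2 min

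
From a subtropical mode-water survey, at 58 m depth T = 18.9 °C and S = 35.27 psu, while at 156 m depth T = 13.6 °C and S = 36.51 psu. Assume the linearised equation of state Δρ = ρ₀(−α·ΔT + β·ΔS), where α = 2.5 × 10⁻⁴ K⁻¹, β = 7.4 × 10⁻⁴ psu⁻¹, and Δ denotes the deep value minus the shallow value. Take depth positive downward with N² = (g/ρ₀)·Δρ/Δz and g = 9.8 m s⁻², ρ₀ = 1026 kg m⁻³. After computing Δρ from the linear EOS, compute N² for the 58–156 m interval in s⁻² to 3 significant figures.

2.24 × 10⁻⁴ s⁻²

ΔT = -5.3 K, ΔS = +1.24 psu (deep − shallow).
Δρ/ρ₀ = −αΔT + βΔS = 1.325 × 10⁻³ + 9.176 × 10⁻⁴ = 2.2426 × 10⁻³, so Δρ ≈ 2.301 kg m⁻³.
N² = (g/ρ₀)·Δρ/Δz = g·(Δρ/ρ₀)/Δz = 9.8 × 2.2426 × 10⁻³ / 98 = 2.2426 × 10⁻⁴ s⁻² ≈ 2.24 × 10⁻⁴ s⁻².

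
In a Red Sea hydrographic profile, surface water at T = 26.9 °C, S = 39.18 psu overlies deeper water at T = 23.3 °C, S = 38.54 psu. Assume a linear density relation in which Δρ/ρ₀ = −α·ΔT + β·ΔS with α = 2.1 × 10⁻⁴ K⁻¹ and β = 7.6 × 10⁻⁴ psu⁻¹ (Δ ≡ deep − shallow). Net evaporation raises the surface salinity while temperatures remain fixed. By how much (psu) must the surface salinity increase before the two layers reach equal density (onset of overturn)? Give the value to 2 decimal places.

0.35 psu

Neutral buoyancy requires −α(T_deep − T_surf) + β(S_deep − S_surf′) = 0.
S_surf′ = S_deep − (α/β)·ΔT = 38.54 − (2.1 × 10⁻⁴/7.6 × 10⁻⁴)·(-3.6) = 39.5347 psu.
Increase required: 39.5347 − 39.18 = 0.3547 psu.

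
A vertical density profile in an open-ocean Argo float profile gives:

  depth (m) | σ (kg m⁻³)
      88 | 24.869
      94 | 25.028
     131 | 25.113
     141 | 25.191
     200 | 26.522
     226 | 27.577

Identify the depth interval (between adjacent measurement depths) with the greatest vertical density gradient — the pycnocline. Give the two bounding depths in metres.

Compute the density gradient over each adjacent pair:
  88–94 m: Δρ/Δz = 0.159/6 = 0.026 kg m⁻⁴
  94–131 m: Δρ/Δz = 0.085/37 = 2.3 × 10⁻³ kg m⁻⁴
  131–141 m: Δρ/Δz = 0.078/10 = 7.8 × 10⁻³ kg m⁻⁴
  141–200 m: Δρ/Δz = 1.331/59 = 0.023 kg m⁻⁴
  200–226 m: Δρ/Δz = 1.055/26 = 0.041 kg m⁻⁴
The largest gradient is in the 200–226 m interval — the pycnocline.

200–226 m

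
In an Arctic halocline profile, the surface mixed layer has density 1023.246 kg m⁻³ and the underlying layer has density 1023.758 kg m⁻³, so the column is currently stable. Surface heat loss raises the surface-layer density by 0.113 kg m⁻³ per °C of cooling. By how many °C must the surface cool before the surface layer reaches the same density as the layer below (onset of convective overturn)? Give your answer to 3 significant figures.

4.53 °C

Density deficit of the surface layer: 1023.758 − 1023.246 = 0.512 kg m⁻³.
Required change = 0.512 / 0.113 = 4.53 °C.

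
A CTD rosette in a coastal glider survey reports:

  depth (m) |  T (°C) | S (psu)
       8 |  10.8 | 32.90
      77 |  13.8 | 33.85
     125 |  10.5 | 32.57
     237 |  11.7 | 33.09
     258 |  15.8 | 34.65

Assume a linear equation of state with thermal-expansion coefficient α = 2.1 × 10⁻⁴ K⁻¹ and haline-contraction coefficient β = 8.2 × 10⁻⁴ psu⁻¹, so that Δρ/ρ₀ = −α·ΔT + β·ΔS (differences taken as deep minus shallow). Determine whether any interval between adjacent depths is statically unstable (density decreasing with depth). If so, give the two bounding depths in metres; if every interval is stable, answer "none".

77–125 m

Evaluate Δρ/ρ₀ = −αΔT + βΔS across each adjacent pair:
  8–77 m: −αΔT+βΔS = −(2.1 × 10⁻⁴)(+3.0)+(8.2 × 10⁻⁴)(+0.95) = 1.5 × 10⁻⁴ → stable
  77–125 m: −αΔT+βΔS = −(2.1 × 10⁻⁴)(-3.3)+(8.2 × 10⁻⁴)(-1.28) = -3.6 × 10⁻⁴ → UNSTABLE
  125–237 m: −αΔT+βΔS = −(2.1 × 10⁻⁴)(+1.2)+(8.2 × 10⁻⁴)(+0.52) = 1.7 × 10⁻⁴ → stable
  237–258 m: −αΔT+βΔS = −(2.1 × 10⁻⁴)(+4.1)+(8.2 × 10⁻⁴)(+1.56) = 4.2 × 10⁻⁴ → stable
The 77–125 m interval has Δρ < 0: lighter water underlies denser water.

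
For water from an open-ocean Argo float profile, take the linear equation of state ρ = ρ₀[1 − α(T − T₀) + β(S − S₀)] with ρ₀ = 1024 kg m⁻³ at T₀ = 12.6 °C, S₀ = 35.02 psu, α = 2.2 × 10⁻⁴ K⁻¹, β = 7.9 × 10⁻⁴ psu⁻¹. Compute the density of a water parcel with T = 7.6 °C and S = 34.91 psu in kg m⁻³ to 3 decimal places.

1025.037 kg m⁻³

T − T₀ = -5.0 K, S − S₀ = -0.11 psu.
Bracket = 1 − α·(-5.0) + β·(-0.11) = 1 + (1.0131 × 10⁻³) = 1.0010131.
ρ = 1024 × 1.0010131 = 1025.037 kg m⁻³.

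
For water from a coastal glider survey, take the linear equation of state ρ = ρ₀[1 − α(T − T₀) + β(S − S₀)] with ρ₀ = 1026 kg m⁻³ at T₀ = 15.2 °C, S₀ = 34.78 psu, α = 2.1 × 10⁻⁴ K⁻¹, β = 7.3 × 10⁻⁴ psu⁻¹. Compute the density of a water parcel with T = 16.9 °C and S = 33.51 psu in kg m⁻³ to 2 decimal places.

1024.68 kg m⁻³

T − T₀ = +1.7 K, S − S₀ = -1.27 psu.
Bracket = 1 − α·(+1.7) + β·(-1.27) = 1 + (-1.2841 × 10⁻³) = 0.9987159.
ρ = 1026 × 0.9987159 = 1024.68 kg m⁻³.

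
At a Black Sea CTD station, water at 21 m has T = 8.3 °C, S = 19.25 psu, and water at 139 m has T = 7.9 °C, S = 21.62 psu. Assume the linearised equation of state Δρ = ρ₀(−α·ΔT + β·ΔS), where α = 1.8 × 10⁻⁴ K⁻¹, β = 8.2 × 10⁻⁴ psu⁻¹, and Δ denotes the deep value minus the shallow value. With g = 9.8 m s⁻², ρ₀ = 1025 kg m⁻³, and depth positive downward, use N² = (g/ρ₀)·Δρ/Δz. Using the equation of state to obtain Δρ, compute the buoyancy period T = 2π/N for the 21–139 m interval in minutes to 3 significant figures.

8.09 min

ΔT = -0.4 K, ΔS = +2.37 psu (deep − shallow).
Δρ/ρ₀ = −αΔT + βΔS = 7.20 × 10⁻⁵ + 1.9434 × 10⁻³ = 2.0154 × 10⁻³, so Δρ ≈ 2.066 kg m⁻³.
N² = (g/ρ₀)·Δρ/Δz = g·(Δρ/ρ₀)/Δz = 9.8 × 2.0154 × 10⁻³ / 118 = 1.6738 × 10⁻⁴ s⁻².
N = √(1.6738 × 10⁻⁴) = 0.012938 rad s⁻¹ → T = 2π/N = 485.64 s = 8.0940 min ≈ 8.09 min.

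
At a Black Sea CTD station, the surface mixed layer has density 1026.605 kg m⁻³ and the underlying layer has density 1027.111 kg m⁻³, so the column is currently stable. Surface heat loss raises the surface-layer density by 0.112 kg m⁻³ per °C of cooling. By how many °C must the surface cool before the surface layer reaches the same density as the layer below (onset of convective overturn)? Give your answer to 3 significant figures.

4.52 °C

Density deficit of the surface layer: 1027.111 − 1026.605 = 0.506 kg m⁻³.
Required change = 0.506 / 0.112 = 4.52 °C.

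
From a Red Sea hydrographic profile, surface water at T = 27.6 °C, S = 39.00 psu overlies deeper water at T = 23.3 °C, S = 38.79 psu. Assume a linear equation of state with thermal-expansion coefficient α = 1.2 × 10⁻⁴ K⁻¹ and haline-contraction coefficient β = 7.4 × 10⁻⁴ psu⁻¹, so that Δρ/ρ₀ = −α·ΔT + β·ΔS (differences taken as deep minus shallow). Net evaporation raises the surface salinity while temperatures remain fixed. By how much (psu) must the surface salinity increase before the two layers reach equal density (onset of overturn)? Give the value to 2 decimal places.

0.49 psu

Neutral buoyancy requires −α(T_deep − T_surf) + β(S_deep − S_surf′) = 0.
S_surf′ = S_deep − (α/β)·ΔT = 38.79 − (1.2 × 10⁻⁴/7.4 × 10⁻⁴)·(-4.3) = 39.4873 psu.
Increase required: 39.4873 − 39.00 = 0.4873 psu.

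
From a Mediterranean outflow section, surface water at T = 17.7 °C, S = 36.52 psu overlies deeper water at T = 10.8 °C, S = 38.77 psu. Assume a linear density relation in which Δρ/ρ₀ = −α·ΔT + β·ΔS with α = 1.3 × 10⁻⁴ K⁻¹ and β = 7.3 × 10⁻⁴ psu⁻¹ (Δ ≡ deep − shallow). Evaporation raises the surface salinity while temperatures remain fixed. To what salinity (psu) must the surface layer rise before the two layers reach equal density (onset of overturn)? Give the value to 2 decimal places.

Neutral buoyancy requires −α(T_deep − T_surf) + β(S_deep − S_surf′) = 0.
S_surf′ = S_deep − (α/β)·ΔT = 38.77 − (1.3 × 10⁻⁴/7.3 × 10⁻⁴)·(-6.9) = 39.9988 psu.
Increase required: 39.9988 − 36.52 = 3.4788 psu.

40.00 psu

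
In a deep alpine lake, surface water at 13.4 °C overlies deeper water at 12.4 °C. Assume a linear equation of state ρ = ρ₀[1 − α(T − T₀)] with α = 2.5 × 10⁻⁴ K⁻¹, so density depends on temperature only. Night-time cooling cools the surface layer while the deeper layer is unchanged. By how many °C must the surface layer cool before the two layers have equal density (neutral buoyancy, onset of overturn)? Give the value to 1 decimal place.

With temperature the only control, equal density requires T_surf′ = T_deep.
T_surf′ = 12.4 °C.
Cooling required: 13.4 − 12.4 = 1.0 °C.

1.0 °C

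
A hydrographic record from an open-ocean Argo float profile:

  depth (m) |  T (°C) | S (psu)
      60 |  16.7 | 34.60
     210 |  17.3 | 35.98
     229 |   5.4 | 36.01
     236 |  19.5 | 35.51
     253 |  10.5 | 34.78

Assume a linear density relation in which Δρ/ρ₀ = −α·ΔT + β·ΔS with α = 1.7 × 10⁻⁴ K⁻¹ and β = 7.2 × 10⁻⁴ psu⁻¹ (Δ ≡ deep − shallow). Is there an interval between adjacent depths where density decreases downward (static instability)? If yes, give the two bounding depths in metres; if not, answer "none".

Evaluate Δρ/ρ₀ = −αΔT + βΔS across each adjacent pair:
  60–210 m: −αΔT+βΔS = −(1.7 × 10⁻⁴)(+0.6)+(7.2 × 10⁻⁴)(+1.38) = 8.9 × 10⁻⁴ → stable
  210–229 m: −αΔT+βΔS = −(1.7 × 10⁻⁴)(-11.9)+(7.2 × 10⁻⁴)(+0.03) = 2.0 × 10⁻³ → stable
  229–236 m: −αΔT+βΔS = −(1.7 × 10⁻⁴)(+14.1)+(7.2 × 10⁻⁴)(-0.50) = -2.8 × 10⁻³ → UNSTABLE
  236–253 m: −αΔT+βΔS = −(1.7 × 10⁻⁴)(-9.0)+(7.2 × 10⁻⁴)(-0.73) = 1.0 × 10⁻³ → stable
The 229–236 m interval has Δρ < 0: lighter water underlies denser water.

229–236 m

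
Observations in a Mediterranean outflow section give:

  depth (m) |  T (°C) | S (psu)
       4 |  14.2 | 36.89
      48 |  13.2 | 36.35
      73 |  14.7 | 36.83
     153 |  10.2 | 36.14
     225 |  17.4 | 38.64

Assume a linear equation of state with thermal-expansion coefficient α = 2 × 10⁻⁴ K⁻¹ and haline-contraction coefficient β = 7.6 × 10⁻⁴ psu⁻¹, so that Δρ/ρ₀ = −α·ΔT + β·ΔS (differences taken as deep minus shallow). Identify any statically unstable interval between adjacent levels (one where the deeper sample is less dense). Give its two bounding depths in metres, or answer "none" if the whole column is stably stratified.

Evaluate Δρ/ρ₀ = −αΔT + βΔS across each adjacent pair:
  4–48 m: −αΔT+βΔS = −(2 × 10⁻⁴)(-1.0)+(7.6 × 10⁻⁴)(-0.54) = -2.1 × 10⁻⁴ → UNSTABLE
  48–73 m: −αΔT+βΔS = −(2 × 10⁻⁴)(+1.5)+(7.6 × 10⁻⁴)(+0.48) = 6.5 × 10⁻⁵ → stable
  73–153 m: −αΔT+βΔS = −(2 × 10⁻⁴)(-4.5)+(7.6 × 10⁻⁴)(-0.69) = 3.8 × 10⁻⁴ → stable
  153–225 m: −αΔT+βΔS = −(2 × 10⁻⁴)(+7.2)+(7.6 × 10⁻⁴)(+2.50) = 4.6 × 10⁻⁴ → stable
The 4–48 m interval has Δρ < 0: lighter water underlies denser water.

4–48 m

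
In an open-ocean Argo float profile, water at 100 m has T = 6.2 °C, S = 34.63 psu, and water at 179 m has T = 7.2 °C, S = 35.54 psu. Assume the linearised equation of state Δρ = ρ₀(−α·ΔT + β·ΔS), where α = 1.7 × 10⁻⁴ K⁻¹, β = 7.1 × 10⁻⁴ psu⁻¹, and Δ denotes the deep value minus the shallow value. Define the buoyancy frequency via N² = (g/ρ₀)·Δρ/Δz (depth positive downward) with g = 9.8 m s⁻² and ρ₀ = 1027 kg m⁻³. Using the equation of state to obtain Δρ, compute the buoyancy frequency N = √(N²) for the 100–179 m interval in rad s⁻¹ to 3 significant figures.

7.69 × 10⁻³ rad s⁻¹

ΔT = +1.0 K, ΔS = +0.91 psu (deep − shallow).
Δρ/ρ₀ = −αΔT + βΔS = -1.70 × 10⁻⁴ + 6.461 × 10⁻⁴ = 4.761 × 10⁻⁴, so Δρ ≈ 0.4890 kg m⁻³.
N² = (g/ρ₀)·Δρ/Δz = g·(Δρ/ρ₀)/Δz = 9.8 × 4.761 × 10⁻⁴ / 79 = 5.9061 × 10⁻⁵ s⁻².
N = √(5.9061 × 10⁻⁵) = 7.6851 × 10⁻³ rad s⁻¹ ≈ 7.69 × 10⁻³ rad s⁻¹.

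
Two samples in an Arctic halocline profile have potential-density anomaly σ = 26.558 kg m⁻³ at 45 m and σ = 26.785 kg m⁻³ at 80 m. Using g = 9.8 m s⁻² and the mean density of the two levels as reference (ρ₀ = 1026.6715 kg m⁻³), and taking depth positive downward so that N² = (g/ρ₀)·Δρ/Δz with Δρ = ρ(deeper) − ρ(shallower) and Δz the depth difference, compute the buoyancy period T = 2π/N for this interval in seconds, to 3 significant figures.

Δρ = 1026.785 − 1026.558 = 0.227 kg m⁻³ over Δz = 80 − 45 = 35 m.
N² = (9.8/1026.6715) × (0.227/35) = 6.1909 × 10⁻⁵ s⁻².
N = √(6.1909 × 10⁻⁵) = 7.8682 × 10⁻³ rad s⁻¹, so T = 2π/N = 798.55 s ≈ 799 s.
N² > 0, so the interval is statically stable.

799 s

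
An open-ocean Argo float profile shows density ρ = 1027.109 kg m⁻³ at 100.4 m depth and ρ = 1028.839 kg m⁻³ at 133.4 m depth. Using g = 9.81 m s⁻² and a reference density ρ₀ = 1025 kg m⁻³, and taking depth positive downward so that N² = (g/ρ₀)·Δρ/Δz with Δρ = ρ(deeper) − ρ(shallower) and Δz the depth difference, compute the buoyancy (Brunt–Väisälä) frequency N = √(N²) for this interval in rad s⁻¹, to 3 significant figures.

0.0224 rad s⁻¹

Δρ = 1028.839 − 1027.109 = 1.730 kg m⁻³ over Δz = 133.4 − 100.4 = 33 m.
N² = (9.81/1025) × (1.730/33) = 5.0174 × 10⁻⁴ s⁻².
N = √(5.0174 × 10⁻⁴) = 0.022400 rad s⁻¹ ≈ 0.0224 rad s⁻¹.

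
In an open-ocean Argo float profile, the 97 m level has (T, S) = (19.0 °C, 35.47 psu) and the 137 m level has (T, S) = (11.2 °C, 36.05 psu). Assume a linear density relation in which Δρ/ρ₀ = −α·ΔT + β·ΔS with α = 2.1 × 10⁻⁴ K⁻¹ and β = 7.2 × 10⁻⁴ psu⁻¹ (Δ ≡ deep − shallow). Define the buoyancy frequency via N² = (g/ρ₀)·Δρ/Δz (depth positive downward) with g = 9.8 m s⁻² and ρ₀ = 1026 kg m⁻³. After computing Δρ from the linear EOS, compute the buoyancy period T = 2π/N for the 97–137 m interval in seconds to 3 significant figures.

ΔT = -7.8 K, ΔS = +0.58 psu (deep − shallow).
Δρ/ρ₀ = −αΔT + βΔS = 1.638 × 10⁻³ + 4.176 × 10⁻⁴ = 2.0556 × 10⁻³, so Δρ ≈ 2.109 kg m⁻³.
N² = (g/ρ₀)·Δρ/Δz = g·(Δρ/ρ₀)/Δz = 9.8 × 2.0556 × 10⁻³ / 40 = 5.0362 × 10⁻⁴ s⁻².
N = √(5.0362 × 10⁻⁴) = 0.022441 rad s⁻¹ → T = 2π/N = 279.99 s ≈ 280 s.

280 s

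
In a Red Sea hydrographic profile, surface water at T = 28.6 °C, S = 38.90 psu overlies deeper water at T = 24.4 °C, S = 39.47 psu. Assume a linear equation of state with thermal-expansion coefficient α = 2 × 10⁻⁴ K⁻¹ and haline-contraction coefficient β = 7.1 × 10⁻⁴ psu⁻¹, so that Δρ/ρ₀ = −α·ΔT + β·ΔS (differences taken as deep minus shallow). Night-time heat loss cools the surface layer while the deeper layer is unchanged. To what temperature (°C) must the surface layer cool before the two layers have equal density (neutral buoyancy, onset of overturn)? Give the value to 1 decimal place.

Neutral buoyancy requires Δρ = 0, i.e. −α(T_deep − T_surf′) + β(S_deep − S_surf) = 0.
T_surf′ = T_deep − (β/α)·ΔS = 24.4 − (7.1 × 10⁻⁴/2 × 10⁻⁴)·(+0.57) = 22.377 °C.
Cooling required: 28.6 − (22.377) = 6.223 °C.

22.4 °C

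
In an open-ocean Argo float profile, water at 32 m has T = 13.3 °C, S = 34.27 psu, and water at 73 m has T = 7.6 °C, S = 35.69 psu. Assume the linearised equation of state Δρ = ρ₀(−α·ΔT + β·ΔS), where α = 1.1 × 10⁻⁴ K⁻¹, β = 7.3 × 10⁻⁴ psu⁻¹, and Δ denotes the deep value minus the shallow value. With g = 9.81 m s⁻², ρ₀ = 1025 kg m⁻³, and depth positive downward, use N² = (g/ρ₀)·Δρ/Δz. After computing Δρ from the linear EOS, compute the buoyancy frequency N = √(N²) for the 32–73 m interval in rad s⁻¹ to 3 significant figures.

0.0200 rad s⁻¹

ΔT = -5.7 K, ΔS = +1.42 psu (deep − shallow).
Δρ/ρ₀ = −αΔT + βΔS = 6.27 × 10⁻⁴ + 1.0366 × 10⁻³ = 1.6636 × 10⁻³, so Δρ ≈ 1.705 kg m⁻³.
N² = (g/ρ₀)·Δρ/Δz = g·(Δρ/ρ₀)/Δz = 9.81 × 1.6636 × 10⁻³ / 41 = 3.9805 × 10⁻⁴ s⁻².
N = √(3.9805 × 10⁻⁴) = 0.019951 rad s⁻¹ ≈ 0.0200 rad s⁻¹.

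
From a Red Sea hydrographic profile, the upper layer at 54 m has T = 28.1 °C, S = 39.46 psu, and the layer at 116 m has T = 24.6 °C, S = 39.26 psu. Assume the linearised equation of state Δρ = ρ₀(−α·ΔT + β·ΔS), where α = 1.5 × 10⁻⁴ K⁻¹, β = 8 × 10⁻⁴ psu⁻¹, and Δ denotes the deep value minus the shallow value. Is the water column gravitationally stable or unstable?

ΔT = 24.6 − 28.1 = -3.5 K and ΔS = 39.26 − 39.46 = -0.20 psu (deep − shallow).
−αΔT = 5.25 × 10⁻⁴; βΔS = -1.60 × 10⁻⁴; sum Δρ/ρ₀ = 3.65 × 10⁻⁴.
Δρ/ρ₀ > 0, so Δρ > 0: deeper water is denser → statically stable.

stable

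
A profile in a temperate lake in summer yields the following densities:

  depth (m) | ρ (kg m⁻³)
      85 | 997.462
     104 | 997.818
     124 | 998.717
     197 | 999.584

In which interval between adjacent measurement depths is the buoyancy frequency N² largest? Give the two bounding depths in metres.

104–124 m

Compute the density gradient over each adjacent pair:
  85–104 m: Δρ/Δz = 0.356/19 = 0.019 kg m⁻⁴
  104–124 m: Δρ/Δz = 0.899/20 = 0.045 kg m⁻⁴
  124–197 m: Δρ/Δz = 0.867/73 = 0.012 kg m⁻⁴
The largest gradient is in the 104–124 m interval — the pycnocline.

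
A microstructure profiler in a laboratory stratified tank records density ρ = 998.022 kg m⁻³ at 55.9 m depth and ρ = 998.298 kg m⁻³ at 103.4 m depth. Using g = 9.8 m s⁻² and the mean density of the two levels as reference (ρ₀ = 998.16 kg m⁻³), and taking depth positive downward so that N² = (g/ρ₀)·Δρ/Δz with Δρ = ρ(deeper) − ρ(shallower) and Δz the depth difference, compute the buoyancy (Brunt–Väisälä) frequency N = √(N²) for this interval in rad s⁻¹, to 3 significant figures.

Δρ = 998.298 − 998.022 = 0.276 kg m⁻³ over Δz = 103.4 − 55.9 = 47.5 m.
N² = (9.8/998.16) × (0.276/47.5) = 5.7048 × 10⁻⁵ s⁻².
N = √(5.7048 × 10⁻⁵) = 7.5530 × 10⁻³ rad s⁻¹ ≈ 7.55 × 10⁻³ rad s⁻¹.

7.55 × 10⁻³ rad s⁻¹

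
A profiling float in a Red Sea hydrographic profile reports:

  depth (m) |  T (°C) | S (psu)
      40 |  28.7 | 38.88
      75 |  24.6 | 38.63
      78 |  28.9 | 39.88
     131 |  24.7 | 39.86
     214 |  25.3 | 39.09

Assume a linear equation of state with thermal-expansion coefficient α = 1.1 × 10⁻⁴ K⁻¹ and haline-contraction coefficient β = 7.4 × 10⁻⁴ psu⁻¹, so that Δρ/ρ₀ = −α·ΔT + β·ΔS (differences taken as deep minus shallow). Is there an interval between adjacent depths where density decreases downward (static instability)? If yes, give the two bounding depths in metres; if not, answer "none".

131–214 m

Evaluate Δρ/ρ₀ = −αΔT + βΔS across each adjacent pair:
  40–75 m: −αΔT+βΔS = −(1.1 × 10⁻⁴)(-4.1)+(7.4 × 10⁻⁴)(-0.25) = 2.7 × 10⁻⁴ → stable
  75–78 m: −αΔT+βΔS = −(1.1 × 10⁻⁴)(+4.3)+(7.4 × 10⁻⁴)(+1.25) = 4.5 × 10⁻⁴ → stable
  78–131 m: −αΔT+βΔS = −(1.1 × 10⁻⁴)(-4.2)+(7.4 × 10⁻⁴)(-0.02) = 4.5 × 10⁻⁴ → stable
  131–214 m: −αΔT+βΔS = −(1.1 × 10⁻⁴)(+0.6)+(7.4 × 10⁻⁴)(-0.77) = -6.4 × 10⁻⁴ → UNSTABLE
The 131–214 m interval has Δρ < 0: lighter water underlies denser water.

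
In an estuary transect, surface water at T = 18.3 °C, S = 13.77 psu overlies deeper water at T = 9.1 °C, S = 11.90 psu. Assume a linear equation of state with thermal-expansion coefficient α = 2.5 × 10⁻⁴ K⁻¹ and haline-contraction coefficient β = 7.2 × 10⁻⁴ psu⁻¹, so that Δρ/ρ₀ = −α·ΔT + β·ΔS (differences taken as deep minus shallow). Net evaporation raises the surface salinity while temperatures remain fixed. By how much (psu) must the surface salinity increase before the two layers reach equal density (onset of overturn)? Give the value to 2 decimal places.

1.32 psu

Neutral buoyancy requires −α(T_deep − T_surf) + β(S_deep − S_surf′) = 0.
S_surf′ = S_deep − (α/β)·ΔT = 11.90 − (2.5 × 10⁻⁴/7.2 × 10⁻⁴)·(-9.2) = 15.0944 psu.
Increase required: 15.0944 − 13.77 = 1.3244 psu.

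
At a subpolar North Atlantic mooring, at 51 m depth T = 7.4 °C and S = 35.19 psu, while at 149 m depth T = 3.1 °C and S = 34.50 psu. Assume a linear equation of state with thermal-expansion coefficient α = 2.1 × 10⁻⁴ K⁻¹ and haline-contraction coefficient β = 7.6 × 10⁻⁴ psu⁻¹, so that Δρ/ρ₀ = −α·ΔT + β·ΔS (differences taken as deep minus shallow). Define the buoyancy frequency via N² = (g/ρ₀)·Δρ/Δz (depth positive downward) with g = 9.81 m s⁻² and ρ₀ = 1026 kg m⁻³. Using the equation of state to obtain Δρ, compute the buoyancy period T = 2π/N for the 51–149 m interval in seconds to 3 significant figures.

1.02 × 10³ s

ΔT = -4.3 K, ΔS = -0.69 psu (deep − shallow).
Δρ/ρ₀ = −αΔT + βΔS = 9.03 × 10⁻⁴ − 5.244 × 10⁻⁴ = 3.786 × 10⁻⁴, so Δρ ≈ 0.3884 kg m⁻³.
N² = (g/ρ₀)·Δρ/Δz = g·(Δρ/ρ₀)/Δz = 9.81 × 3.786 × 10⁻⁴ / 98 = 3.7899 × 10⁻⁵ s⁻².
N = √(3.7899 × 10⁻⁵) = 6.1562 × 10⁻³ rad s⁻¹ → T = 2π/N = 1.0206 × 10³ s ≈ 1.02 × 10³ s.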